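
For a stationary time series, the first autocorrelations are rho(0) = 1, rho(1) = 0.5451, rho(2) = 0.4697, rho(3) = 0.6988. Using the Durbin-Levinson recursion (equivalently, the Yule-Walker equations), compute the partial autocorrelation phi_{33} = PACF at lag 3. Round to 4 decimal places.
\phi_{33} = 0.5629

The PACF at lag k is phi_{kk}, the last component of the solution
to the Yule-Walker system G_k phi = r_k where
  (G_k)_{ij} = rho(|i - j|), (r_k)_i = rho(i), i,j = 1..k.
Equivalently, Durbin-Levinson gives phi_{kk} iteratively:
  phi_{11} = rho(1)
  phi_{kk} = [rho(k) - sum_{j=1..k-1} phi_{k-1,j} rho(k-j)]
            / [1 - sum_{j=1..k-1} phi_{k-1,j} rho(j)],
  phi_{k,j} = phi_{k-1,j} - phi_{kk} phi_{k-1,k-j},  j = 1..k-1.
Step k = 1:
  phi_11 = rho(1) = 0.5451.
Step k = 2:
  phi_22 = [rho(2) - phi_11 rho(1)] / [1 - phi_11 rho(1)] = [0.4697 - (0.5451)(0.5451)] / [1 - (0.5451)(0.5451)]
         = 0.17256599 / 0.70286599 = 0.245518.
  Update: phi_21 = phi_11 - phi_22 phi_11 = 0.5451 - (0.245518)(0.5451) = 0.411268.
Step k = 3:
  phi_33 = [rho(3) - phi_21 rho(2) - phi_22 rho(1)] / [1 - phi_21 rho(1) - phi_22 rho(2)]
    numerator   = 0.6988 - (0.411268)(0.4697) - (0.245518)(0.5451) = 0.3717956
    denominator = 1 - (0.411268)(0.5451) - (0.245518)(0.4697) = 0.660498
  phi_33 = 0.3717956 / 0.660498 = 0.5629.
Therefore phi_{33} = 0.5629.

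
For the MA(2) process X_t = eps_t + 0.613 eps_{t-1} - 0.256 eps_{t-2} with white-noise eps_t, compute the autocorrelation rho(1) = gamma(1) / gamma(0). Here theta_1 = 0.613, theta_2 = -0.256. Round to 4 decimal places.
\rho(1) = 0.3164

For an MA(q) process with theta_0 = 1, the autocovariance is
  gamma(k) = sigma^2 * sum_{i=0..q-k} theta_i * theta_{i+k},
and rho(k) = gamma(k) / gamma(0). Sigma^2 cancels.
  numerator   = (1)*(0.613) + (0.613)*(-0.256) = 0.456072.
  denominator = (1)^2 + (0.613)^2 + (-0.256)^2 = 1.441305.
  rho(1) = 0.456072 / 1.441305 = 0.3164.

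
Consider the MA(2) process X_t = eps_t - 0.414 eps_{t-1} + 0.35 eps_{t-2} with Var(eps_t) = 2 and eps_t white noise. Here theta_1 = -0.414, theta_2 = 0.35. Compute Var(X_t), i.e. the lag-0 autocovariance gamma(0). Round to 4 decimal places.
\gamma(0) = 2.5878

For an MA(q) process X_t = eps_t + sum_i theta_i eps_{t-i} with
Var(eps_t) = sigma^2, the variance is
  gamma(0) = sigma^2 * (1 + sum_i theta_i^2).
  sum_i theta_i^2 = (-0.414)^2 + (0.35)^2 = 0.171396 + 0.1225 = 0.293896.
  gamma(0) = 2 * (1 + 0.293896) = 2 * 1.293896 = 2.587792, which rounds to 2.5878.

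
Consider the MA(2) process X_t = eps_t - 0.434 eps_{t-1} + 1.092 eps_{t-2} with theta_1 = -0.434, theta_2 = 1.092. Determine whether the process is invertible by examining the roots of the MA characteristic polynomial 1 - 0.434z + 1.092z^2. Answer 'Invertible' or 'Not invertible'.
\text{Not invertible}

The MA(q) characteristic polynomial is P(z) = 1 - 0.434z + 1.092z^2.
Invertibility requires all roots to lie outside the unit circle, i.e. |z| > 1 for every root.
Set 1 + (-0.434) z + (1.092) z^2 = 0, i.e. a z^2 + b z + c = 0 with a = 1.092, b = -0.434, c = 1.
Discriminant D = b^2 - 4ac = (-0.434)^2 - 4*(1.092)*1 = 0.188356 - (4.368) = -4.179644.
D < 0, so the roots are the complex-conjugate pair z = (-b +/- i sqrt(-D)) / (2a) = 0.1987 +/- 0.9361i.
For a conjugate pair |z|^2 = z * conj(z) = (product of roots) = c/a = 1/(1.092) = 0.915751, so |z| = sqrt(0.915751) = 0.9569 for both roots.
Moduli of all roots: 0.9569, 0.9569.
All moduli strictly greater than 1? No.
Verdict: Not invertible.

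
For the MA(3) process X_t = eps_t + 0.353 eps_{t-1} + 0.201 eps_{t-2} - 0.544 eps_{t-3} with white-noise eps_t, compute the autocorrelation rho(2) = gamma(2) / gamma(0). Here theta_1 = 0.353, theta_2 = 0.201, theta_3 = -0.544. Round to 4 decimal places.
\rho(2) = 0.0061

For an MA(q) process with theta_0 = 1, the autocovariance is
  gamma(k) = sigma^2 * sum_{i=0..q-k} theta_i * theta_{i+k},
and rho(k) = gamma(k) / gamma(0). Sigma^2 cancels.
  numerator   = (1)*(0.201) + (0.353)*(-0.544) = 0.008968.
  denominator = (1)^2 + (0.353)^2 + (0.201)^2 + (-0.544)^2 = 1.460946.
  rho(2) = 0.008968 / 1.460946 = 0.0061.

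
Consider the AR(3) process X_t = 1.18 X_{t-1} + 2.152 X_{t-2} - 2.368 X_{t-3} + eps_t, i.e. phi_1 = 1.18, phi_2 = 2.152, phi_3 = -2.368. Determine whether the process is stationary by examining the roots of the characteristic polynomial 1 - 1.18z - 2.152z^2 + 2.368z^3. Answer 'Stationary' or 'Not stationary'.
\text{Not stationary}

The AR(p) characteristic polynomial is P(z) = 1 - 1.18z - 2.152z^2 + 2.368z^3.
Stationarity requires all roots to lie outside the unit circle, i.e. |z| > 1 for every root.
Degree 3: look for a simple real root z0 first, then factor out (1 - z/z0) and solve the remaining quadratic.
Testing z0 = 0.625: P(0.625) = 1 + (-1.18)(0.625) + (-2.152)(0.625)^2 + (2.368)(0.625)^3
  = 1 + (-0.7375) + (-0.840625) + (0.578125) = 0.  So z_0 = 0.625 is a root, |z_0| = 0.625.
Divide out the factor (1 - 1.6 z) = (1 - z/z0) (since 1/z0 = 1.6):
  P(z) = (1 - 1.6 z)(1 + (0.42) z + (-1.48) z^2)
  [check: z-coef 0.42 - (1.6) = -1.18; z^2-coef -1.48 - (1.6)(0.42) = -2.152; z^3-coef -(1.6)(-1.48) = 2.368.]
Remaining roots from the quadratic factor 1 + (0.42) z + (-1.48) z^2:
  Set 1 + (0.42) z + (-1.48) z^2 = 0, i.e. a z^2 + b z + c = 0 with a = -1.48, b = 0.42, c = 1.
  Discriminant D = b^2 - 4ac = (0.42)^2 - 4*(-1.48)*1 = 0.1764 - (-5.92) = 6.0964.
  D >= 0, so the roots are real: z = (-b +/- sqrt(D)) / (2a) = (-0.42 +/- 2.469089) / (-2.96).
    z_1 = (-0.42 + 2.469089) / (-2.96) = -0.6923,   |z_1| = 0.6923.
    z_2 = (-0.42 - 2.469089) / (-2.96) = 0.976,   |z_2| = 0.976.
Moduli of all roots: 0.6250, 0.6923, 0.9760.
All moduli strictly greater than 1? No.
Verdict: Not stationary.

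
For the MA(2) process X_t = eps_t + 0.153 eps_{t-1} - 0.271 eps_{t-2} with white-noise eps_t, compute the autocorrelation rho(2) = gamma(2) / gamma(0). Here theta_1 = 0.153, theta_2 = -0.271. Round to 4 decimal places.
\rho(2) = -0.2471

For an MA(q) process with theta_0 = 1, the autocovariance is
  gamma(k) = sigma^2 * sum_{i=0..q-k} theta_i * theta_{i+k},
and rho(k) = gamma(k) / gamma(0). Sigma^2 cancels.
  numerator   = (1)*(-0.271) = -0.271.
  denominator = (1)^2 + (0.153)^2 + (-0.271)^2 = 1.09685.
  rho(2) = -0.271 / 1.09685 = -0.2471.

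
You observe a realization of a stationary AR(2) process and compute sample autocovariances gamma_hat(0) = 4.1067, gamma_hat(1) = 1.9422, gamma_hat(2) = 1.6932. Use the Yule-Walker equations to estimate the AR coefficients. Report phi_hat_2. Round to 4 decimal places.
\hat\phi_{2} = 0.2430

The Yule-Walker equations for an AR(p) process read, in matrix form,
  Gamma_p phi = r_p,   with   (Gamma_p)_{ij} = gamma(|i - j|),
                       (r_p)_i = gamma(i),   i,j = 1..p.
Substitute the sample gammas (Toeplitz matrix and right-hand side of size 2):
  Gamma_p = [[4.1067, 1.9422], [1.9422, 4.1067]]
  r_p     = [1.9422, 1.6932]
Written out:
  4.1067 phi_1 + 1.9422 phi_2 = 1.9422
  1.9422 phi_1 + 4.1067 phi_2 = 1.6932
Solve by Cramer's rule:
  det = gamma(0)^2 - gamma(1)^2 = (4.1067)^2 - (1.9422)^2 = 16.86498489 - 3.77214084 = 13.09284405
  phi_hat_1 = [gamma(1) gamma(0) - gamma(1) gamma(2)] / det = [(1.9422)(4.1067) - (1.9422)(1.6932)] / 13.09284405 = 4.6874997 / 13.09284405 = 0.358
  phi_hat_2 = [gamma(0) gamma(2) - gamma(1)^2] / det = [(4.1067)(1.6932) - (1.9422)^2] / 13.09284405 = 3.1813236 / 13.09284405 = 0.243
So phi_hat = [0.3580, 0.2430].
Therefore phi_hat_2 = 0.2430.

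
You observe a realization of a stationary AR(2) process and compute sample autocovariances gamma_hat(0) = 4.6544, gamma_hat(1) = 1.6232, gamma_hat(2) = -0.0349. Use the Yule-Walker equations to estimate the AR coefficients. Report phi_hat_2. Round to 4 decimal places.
\hat\phi_{2} = -0.1470

The Yule-Walker equations for an AR(p) process read, in matrix form,
  Gamma_p phi = r_p,   with   (Gamma_p)_{ij} = gamma(|i - j|),
                       (r_p)_i = gamma(i),   i,j = 1..p.
Substitute the sample gammas (Toeplitz matrix and right-hand side of size 2):
  Gamma_p = [[4.6544, 1.6232], [1.6232, 4.6544]]
  r_p     = [1.6232, -0.0349]
Written out:
  4.6544 phi_1 + 1.6232 phi_2 = 1.6232
  1.6232 phi_1 + 4.6544 phi_2 = -0.0349
Solve by Cramer's rule:
  det = gamma(0)^2 - gamma(1)^2 = (4.6544)^2 - (1.6232)^2 = 21.66343936 - 2.63477824 = 19.02866112
  phi_hat_1 = [gamma(1) gamma(0) - gamma(1) gamma(2)] / det = [(1.6232)(4.6544) - (1.6232)(-0.0349)] / 19.02866112 = 7.61167176 / 19.02866112 = 0.4
  phi_hat_2 = [gamma(0) gamma(2) - gamma(1)^2] / det = [(4.6544)(-0.0349) - (1.6232)^2] / 19.02866112 = -2.7972168 / 19.02866112 = -0.147
So phi_hat = [0.4000, -0.1470].
Therefore phi_hat_2 = -0.1470.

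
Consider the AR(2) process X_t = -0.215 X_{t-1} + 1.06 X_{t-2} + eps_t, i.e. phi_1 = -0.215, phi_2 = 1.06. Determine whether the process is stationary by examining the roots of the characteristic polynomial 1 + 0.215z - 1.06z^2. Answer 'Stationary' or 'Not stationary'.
\text{Not stationary}

The AR(p) characteristic polynomial is P(z) = 1 + 0.215z - 1.06z^2.
Stationarity requires all roots to lie outside the unit circle, i.e. |z| > 1 for every root.
Set 1 + (0.215) z + (-1.06) z^2 = 0, i.e. a z^2 + b z + c = 0 with a = -1.06, b = 0.215, c = 1.
Discriminant D = b^2 - 4ac = (0.215)^2 - 4*(-1.06)*1 = 0.046225 - (-4.24) = 4.286225.
D >= 0, so the roots are real: z = (-b +/- sqrt(D)) / (2a) = (-0.215 +/- 2.07032) / (-2.12).
  z_1 = (-0.215 + 2.07032) / (-2.12) = -0.8752,   |z_1| = 0.8752.
  z_2 = (-0.215 - 2.07032) / (-2.12) = 1.078,   |z_2| = 1.078.
Moduli of all roots: 0.8752, 1.0780.
All moduli strictly greater than 1? No.
Verdict: Not stationary.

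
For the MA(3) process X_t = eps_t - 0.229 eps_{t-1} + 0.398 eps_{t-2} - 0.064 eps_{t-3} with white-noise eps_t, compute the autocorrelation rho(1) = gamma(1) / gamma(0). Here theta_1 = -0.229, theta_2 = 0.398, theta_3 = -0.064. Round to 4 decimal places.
\rho(1) = -0.2845

For an MA(q) process with theta_0 = 1, the autocovariance is
  gamma(k) = sigma^2 * sum_{i=0..q-k} theta_i * theta_{i+k},
and rho(k) = gamma(k) / gamma(0). Sigma^2 cancels.
  numerator   = (1)*(-0.229) + (-0.229)*(0.398) + (0.398)*(-0.064) = -0.345614.
  denominator = (1)^2 + (-0.229)^2 + (0.398)^2 + (-0.064)^2 = 1.214941.
  rho(1) = -0.345614 / 1.214941 = -0.2845.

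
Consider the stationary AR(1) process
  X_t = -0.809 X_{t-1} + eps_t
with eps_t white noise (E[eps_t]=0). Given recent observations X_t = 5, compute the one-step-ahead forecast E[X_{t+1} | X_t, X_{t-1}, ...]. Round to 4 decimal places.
E[X_{t+1} \mid \mathcal F_t] = -4.0450

For an AR(p) model X_t = c + sum_i phi_i X_{t-i} + eps_t, the
one-step-ahead conditional mean is
  E[X_{t+1} | X_t, ...] = c + sum_i phi_i X_{t+1-i}.
Substitute known values:
  E[X_{t+1} | ...] = (-0.809) * (5)
                   = -4.0450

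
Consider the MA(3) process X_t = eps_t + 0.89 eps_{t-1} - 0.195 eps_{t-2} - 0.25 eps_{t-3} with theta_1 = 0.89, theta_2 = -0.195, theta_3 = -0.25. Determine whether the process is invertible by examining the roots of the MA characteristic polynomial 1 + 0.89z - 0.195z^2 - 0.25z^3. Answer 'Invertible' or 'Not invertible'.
\text{Invertible}

The MA(q) characteristic polynomial is P(z) = 1 + 0.89z - 0.195z^2 - 0.25z^3.
Invertibility requires all roots to lie outside the unit circle, i.e. |z| > 1 for every root.
Degree 3: look for a simple real root z0 first, then factor out (1 - z/z0) and solve the remaining quadratic.
Testing z0 = 2: P(2) = 1 + (0.89)(2) + (-0.195)(2)^2 + (-0.25)(2)^3
  = 1 + (1.78) + (-0.78) + (-2) = 0.  So z_0 = 2 is a root, |z_0| = 2.
Divide out the factor (1 - 0.5 z) = (1 - z/z0) (since 1/z0 = 0.5):
  P(z) = (1 - 0.5 z)(1 + (1.39) z + (0.5) z^2)
  [check: z-coef 1.39 - (0.5) = 0.89; z^2-coef 0.5 - (0.5)(1.39) = -0.195; z^3-coef -(0.5)(0.5) = -0.25.]
Remaining roots from the quadratic factor 1 + (1.39) z + (0.5) z^2:
  Set 1 + (1.39) z + (0.5) z^2 = 0, i.e. a z^2 + b z + c = 0 with a = 0.5, b = 1.39, c = 1.
  Discriminant D = b^2 - 4ac = (1.39)^2 - 4*(0.5)*1 = 1.9321 - (2) = -0.0679.
  D < 0, so the roots are the complex-conjugate pair z = (-b +/- i sqrt(-D)) / (2a) = -1.39 +/- 0.2606i.
  For a conjugate pair |z|^2 = z * conj(z) = (product of roots) = c/a = 1/(0.5) = 2, so |z| = sqrt(2) = 1.4142 for both roots.
Moduli of all roots: 2.0000, 1.4142, 1.4142.
All moduli strictly greater than 1? Yes.
Verdict: Invertible.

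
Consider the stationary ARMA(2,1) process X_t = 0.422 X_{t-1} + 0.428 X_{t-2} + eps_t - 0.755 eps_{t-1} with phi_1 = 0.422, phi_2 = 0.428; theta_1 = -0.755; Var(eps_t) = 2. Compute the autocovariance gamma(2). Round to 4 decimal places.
\gamma(2) = 0.6974

Multiply the model equation by X_{t-k} and take expectations. With theta_0 = psi_0 = 1 and psi_j the MA(infinity) weights, this gives
  gamma(k) - sum_i phi_i gamma(k-i) = c_k,
  c_k = sigma^2 * sum_{j=k..q} theta_j psi_{j-k}   (c_k = 0 for k > q),
using gamma(-m) = gamma(m).
psi-weights needed (psi_j = theta_j + sum_i phi_i psi_{j-i}):
  psi_1 = theta_1 + phi_1 = -0.755 + (0.422) = -0.333
Right-hand sides:
  c_0 = sigma^2 (1 + theta_1 psi_1) = 2 * (1 + (-0.755)(-0.333)) = 2 * 1.251415 = 2.50283
  c_1 = sigma^2 theta_1 = 2 * (-0.755) = -1.51
  c_2 = 0
Equations for k = 0, 1, 2 (AR order 2, c_2 = 0):
  (E0) gamma(0) = phi_1 gamma(1) + phi_2 gamma(2) + c_0
  (E1) gamma(1) = phi_1 gamma(0) + phi_2 gamma(1) + c_1
  (E2) gamma(2) = phi_1 gamma(1) + phi_2 gamma(0)
From (E1): gamma(1) = A gamma(0) + B with
  A = phi_1 / (1 - phi_2) = 0.422 / 0.572 = 0.737762,   B = c_1 / (1 - phi_2) = -1.51 / 0.572 = -2.63986.
Insert (E2) into (E0): gamma(0) (1 - phi_2^2) = phi_1 (1 + phi_2) gamma(1) + c_0.
  phi_1 (1 + phi_2) = (0.422)(1.428) = 0.602616,   1 - phi_2^2 = 0.816816.
Replace gamma(1) by A gamma(0) + B and collect gamma(0):
  gamma(0) [0.816816 - (0.602616)(0.737762)] = (0.602616)(-2.63986) + 2.50283
  gamma(0) * 0.372229 = 0.912008
  gamma(0) = 0.912008 / 0.372229 = 2.450128.
  gamma(1) = A gamma(0) + B = (0.737762)(2.450128) + (-2.63986) = -0.832248.
  gamma(2) = phi_1 gamma(1) + phi_2 gamma(0) = (0.422)(-0.832248) + (0.428)(2.450128) = 0.697446.
Therefore gamma(2) = 0.6974 (to 4 decimal places).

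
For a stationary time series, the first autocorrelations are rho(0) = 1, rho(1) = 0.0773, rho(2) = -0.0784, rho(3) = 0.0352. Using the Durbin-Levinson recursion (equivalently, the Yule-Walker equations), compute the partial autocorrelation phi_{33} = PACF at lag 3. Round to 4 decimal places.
\phi_{33} = 0.0490

The PACF at lag k is phi_{kk}, the last component of the solution
to the Yule-Walker system G_k phi = r_k where
  (G_k)_{ij} = rho(|i - j|), (r_k)_i = rho(i), i,j = 1..k.
Equivalently, Durbin-Levinson gives phi_{kk} iteratively:
  phi_{11} = rho(1)
  phi_{kk} = [rho(k) - sum_{j=1..k-1} phi_{k-1,j} rho(k-j)]
            / [1 - sum_{j=1..k-1} phi_{k-1,j} rho(j)],
  phi_{k,j} = phi_{k-1,j} - phi_{kk} phi_{k-1,k-j},  j = 1..k-1.
Step k = 1:
  phi_11 = rho(1) = 0.0773.
Step k = 2:
  phi_22 = [rho(2) - phi_11 rho(1)] / [1 - phi_11 rho(1)] = [-0.0784 - (0.0773)(0.0773)] / [1 - (0.0773)(0.0773)]
         = -0.08437529 / 0.99402471 = -0.084882.
  Update: phi_21 = phi_11 - phi_22 phi_11 = 0.0773 - (-0.084882)(0.0773) = 0.083861.
Step k = 3:
  phi_33 = [rho(3) - phi_21 rho(2) - phi_22 rho(1)] / [1 - phi_21 rho(1) - phi_22 rho(2)]
    numerator   = 0.0352 - (0.083861)(-0.0784) - (-0.084882)(0.0773) = 0.04833615
    denominator = 1 - (0.083861)(0.0773) - (-0.084882)(-0.0784) = 0.98686273
  phi_33 = 0.04833615 / 0.98686273 = 0.049.
Therefore phi_{33} = 0.0490.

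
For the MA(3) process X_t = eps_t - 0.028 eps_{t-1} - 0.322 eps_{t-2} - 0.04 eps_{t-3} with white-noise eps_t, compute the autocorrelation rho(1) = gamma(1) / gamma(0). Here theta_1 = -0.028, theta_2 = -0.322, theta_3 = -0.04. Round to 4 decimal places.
\rho(1) = -0.0055

For an MA(q) process with theta_0 = 1, the autocovariance is
  gamma(k) = sigma^2 * sum_{i=0..q-k} theta_i * theta_{i+k},
and rho(k) = gamma(k) / gamma(0). Sigma^2 cancels.
  numerator   = (1)*(-0.028) + (-0.028)*(-0.322) + (-0.322)*(-0.04) = -0.006104.
  denominator = (1)^2 + (-0.028)^2 + (-0.322)^2 + (-0.04)^2 = 1.106068.
  rho(1) = -0.006104 / 1.106068 = -0.0055.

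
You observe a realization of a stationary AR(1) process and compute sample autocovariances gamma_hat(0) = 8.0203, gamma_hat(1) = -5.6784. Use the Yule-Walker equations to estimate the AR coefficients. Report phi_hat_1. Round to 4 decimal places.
\hat\phi_{1} = -0.7080

The Yule-Walker equations for an AR(p) process read, in matrix form,
  Gamma_p phi = r_p,   with   (Gamma_p)_{ij} = gamma(|i - j|),
                       (r_p)_i = gamma(i),   i,j = 1..p.
Substitute the sample gammas (Toeplitz matrix and right-hand side of size 1):
  Gamma_p = [[8.0203]]
  r_p     = [-5.6784]
With p = 1 this is the single equation gamma(0) phi_1 = gamma(1):
  phi_hat_1 = gamma(1) / gamma(0) = -5.6784 / 8.0203 = -0.7080.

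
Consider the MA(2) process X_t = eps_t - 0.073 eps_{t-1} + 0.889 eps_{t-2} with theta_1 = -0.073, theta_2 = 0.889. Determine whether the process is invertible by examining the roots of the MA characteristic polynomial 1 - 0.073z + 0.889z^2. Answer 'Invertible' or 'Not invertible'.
\text{Invertible}

The MA(q) characteristic polynomial is P(z) = 1 - 0.073z + 0.889z^2.
Invertibility requires all roots to lie outside the unit circle, i.e. |z| > 1 for every root.
Set 1 + (-0.073) z + (0.889) z^2 = 0, i.e. a z^2 + b z + c = 0 with a = 0.889, b = -0.073, c = 1.
Discriminant D = b^2 - 4ac = (-0.073)^2 - 4*(0.889)*1 = 0.005329 - (3.556) = -3.550671.
D < 0, so the roots are the complex-conjugate pair z = (-b +/- i sqrt(-D)) / (2a) = 0.0411 +/- 1.0598i.
For a conjugate pair |z|^2 = z * conj(z) = (product of roots) = c/a = 1/(0.889) = 1.124859, so |z| = sqrt(1.124859) = 1.0606 for both roots.
Moduli of all roots: 1.0606, 1.0606.
All moduli strictly greater than 1? Yes.
Verdict: Invertible.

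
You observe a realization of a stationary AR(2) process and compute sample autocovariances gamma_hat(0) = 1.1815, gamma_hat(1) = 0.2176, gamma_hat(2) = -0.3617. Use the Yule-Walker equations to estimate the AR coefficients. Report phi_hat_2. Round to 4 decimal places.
\hat\phi_{2} = -0.3520

The Yule-Walker equations for an AR(p) process read, in matrix form,
  Gamma_p phi = r_p,   with   (Gamma_p)_{ij} = gamma(|i - j|),
                       (r_p)_i = gamma(i),   i,j = 1..p.
Substitute the sample gammas (Toeplitz matrix and right-hand side of size 2):
  Gamma_p = [[1.1815, 0.2176], [0.2176, 1.1815]]
  r_p     = [0.2176, -0.3617]
Written out:
  1.1815 phi_1 + 0.2176 phi_2 = 0.2176
  0.2176 phi_1 + 1.1815 phi_2 = -0.3617
Solve by Cramer's rule:
  det = gamma(0)^2 - gamma(1)^2 = (1.1815)^2 - (0.2176)^2 = 1.39594225 - 0.04734976 = 1.34859249
  phi_hat_1 = [gamma(1) gamma(0) - gamma(1) gamma(2)] / det = [(0.2176)(1.1815) - (0.2176)(-0.3617)] / 1.34859249 = 0.33580032 / 1.34859249 = 0.249
  phi_hat_2 = [gamma(0) gamma(2) - gamma(1)^2] / det = [(1.1815)(-0.3617) - (0.2176)^2] / 1.34859249 = -0.47469831 / 1.34859249 = -0.352
So phi_hat = [0.2490, -0.3520].
Therefore phi_hat_2 = -0.3520.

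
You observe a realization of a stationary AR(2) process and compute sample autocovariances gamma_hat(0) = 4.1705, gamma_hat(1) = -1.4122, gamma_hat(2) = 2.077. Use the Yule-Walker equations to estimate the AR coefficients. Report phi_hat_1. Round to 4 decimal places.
\hat\phi_{1} = -0.1920

The Yule-Walker equations for an AR(p) process read, in matrix form,
  Gamma_p phi = r_p,   with   (Gamma_p)_{ij} = gamma(|i - j|),
                       (r_p)_i = gamma(i),   i,j = 1..p.
Substitute the sample gammas (Toeplitz matrix and right-hand side of size 2):
  Gamma_p = [[4.1705, -1.4122], [-1.4122, 4.1705]]
  r_p     = [-1.4122, 2.077]
Written out:
  4.1705 phi_1 - 1.4122 phi_2 = -1.4122
  -1.4122 phi_1 + 4.1705 phi_2 = 2.077
Solve by Cramer's rule:
  det = gamma(0)^2 - gamma(1)^2 = (4.1705)^2 - (-1.4122)^2 = 17.39307025 - 1.99430884 = 15.39876141
  phi_hat_1 = [gamma(1) gamma(0) - gamma(1) gamma(2)] / det = [(-1.4122)(4.1705) - (-1.4122)(2.077)] / 15.39876141 = -2.9564407 / 15.39876141 = -0.192
  phi_hat_2 = [gamma(0) gamma(2) - gamma(1)^2] / det = [(4.1705)(2.077) - (-1.4122)^2] / 15.39876141 = 6.66781966 / 15.39876141 = 0.433
So phi_hat = [-0.1920, 0.4330].
Therefore phi_hat_1 = -0.1920.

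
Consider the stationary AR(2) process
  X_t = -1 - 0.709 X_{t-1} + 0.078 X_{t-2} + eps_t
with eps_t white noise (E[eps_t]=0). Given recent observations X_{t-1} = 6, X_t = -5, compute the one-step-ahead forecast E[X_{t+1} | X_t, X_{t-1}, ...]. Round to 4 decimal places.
E[X_{t+1} \mid \mathcal F_t] = 3.0130

For an AR(p) model X_t = c + sum_i phi_i X_{t-i} + eps_t, the
one-step-ahead conditional mean is
  E[X_{t+1} | X_t, ...] = c + sum_i phi_i X_{t+1-i}.
Substitute known values:
  E[X_{t+1} | ...] = -1 + (-0.709) * (-5) + (0.078) * (6)
                   = 3.0130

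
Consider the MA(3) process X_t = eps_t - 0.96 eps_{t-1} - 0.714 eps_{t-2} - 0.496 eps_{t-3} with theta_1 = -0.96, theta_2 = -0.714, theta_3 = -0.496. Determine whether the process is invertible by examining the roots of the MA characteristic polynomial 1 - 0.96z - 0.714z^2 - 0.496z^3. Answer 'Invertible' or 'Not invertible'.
\text{Not invertible}

The MA(q) characteristic polynomial is P(z) = 1 - 0.96z - 0.714z^2 - 0.496z^3.
Invertibility requires all roots to lie outside the unit circle, i.e. |z| > 1 for every root.
Degree 3: look for a simple real root z0 first, then factor out (1 - z/z0) and solve the remaining quadratic.
Testing z0 = 0.625: P(0.625) = 1 + (-0.96)(0.625) + (-0.714)(0.625)^2 + (-0.496)(0.625)^3
  = 1 + (-0.6) + (-0.278906) + (-0.121094) = 0.  So z_0 = 0.625 is a root, |z_0| = 0.625.
Divide out the factor (1 - 1.6 z) = (1 - z/z0) (since 1/z0 = 1.6):
  P(z) = (1 - 1.6 z)(1 + (0.64) z + (0.31) z^2)
  [check: z-coef 0.64 - (1.6) = -0.96; z^2-coef 0.31 - (1.6)(0.64) = -0.714; z^3-coef -(1.6)(0.31) = -0.496.]
Remaining roots from the quadratic factor 1 + (0.64) z + (0.31) z^2:
  Set 1 + (0.64) z + (0.31) z^2 = 0, i.e. a z^2 + b z + c = 0 with a = 0.31, b = 0.64, c = 1.
  Discriminant D = b^2 - 4ac = (0.64)^2 - 4*(0.31)*1 = 0.4096 - (1.24) = -0.8304.
  D < 0, so the roots are the complex-conjugate pair z = (-b +/- i sqrt(-D)) / (2a) = -1.0323 +/- 1.4698i.
  For a conjugate pair |z|^2 = z * conj(z) = (product of roots) = c/a = 1/(0.31) = 3.225806, so |z| = sqrt(3.225806) = 1.7961 for both roots.
Moduli of all roots: 0.6250, 1.7961, 1.7961.
All moduli strictly greater than 1? No.
Verdict: Not invertible.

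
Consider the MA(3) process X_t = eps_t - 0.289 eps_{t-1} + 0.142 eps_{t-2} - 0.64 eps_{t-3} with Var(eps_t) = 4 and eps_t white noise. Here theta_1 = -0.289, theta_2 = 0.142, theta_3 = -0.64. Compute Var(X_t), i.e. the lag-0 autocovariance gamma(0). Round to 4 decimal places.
\gamma(0) = 6.0531

For an MA(q) process X_t = eps_t + sum_i theta_i eps_{t-i} with
Var(eps_t) = sigma^2, the variance is
  gamma(0) = sigma^2 * (1 + sum_i theta_i^2).
  sum_i theta_i^2 = (-0.289)^2 + (0.142)^2 + (-0.64)^2 = 0.083521 + 0.020164 + 0.4096 = 0.513285.
  gamma(0) = 4 * (1 + 0.513285) = 4 * 1.513285 = 6.05314, which rounds to 6.0531.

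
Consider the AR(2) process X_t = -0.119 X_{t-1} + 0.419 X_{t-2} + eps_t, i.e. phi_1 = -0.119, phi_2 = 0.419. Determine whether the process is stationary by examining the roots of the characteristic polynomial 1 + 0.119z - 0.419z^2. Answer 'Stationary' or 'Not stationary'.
\text{Stationary}

The AR(p) characteristic polynomial is P(z) = 1 + 0.119z - 0.419z^2.
Stationarity requires all roots to lie outside the unit circle, i.e. |z| > 1 for every root.
Set 1 + (0.119) z + (-0.419) z^2 = 0, i.e. a z^2 + b z + c = 0 with a = -0.419, b = 0.119, c = 1.
Discriminant D = b^2 - 4ac = (0.119)^2 - 4*(-0.419)*1 = 0.014161 - (-1.676) = 1.690161.
D >= 0, so the roots are real: z = (-b +/- sqrt(D)) / (2a) = (-0.119 +/- 1.300062) / (-0.838).
  z_1 = (-0.119 + 1.300062) / (-0.838) = -1.4094,   |z_1| = 1.4094.
  z_2 = (-0.119 - 1.300062) / (-0.838) = 1.6934,   |z_2| = 1.6934.
Moduli of all roots: 1.4094, 1.6934.
All moduli strictly greater than 1? Yes.
Verdict: Stationary.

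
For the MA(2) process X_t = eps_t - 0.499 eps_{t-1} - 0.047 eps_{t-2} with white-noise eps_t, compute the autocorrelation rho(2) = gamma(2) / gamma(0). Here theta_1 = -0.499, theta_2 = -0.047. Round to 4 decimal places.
\rho(2) = -0.0376

For an MA(q) process with theta_0 = 1, the autocovariance is
  gamma(k) = sigma^2 * sum_{i=0..q-k} theta_i * theta_{i+k},
and rho(k) = gamma(k) / gamma(0). Sigma^2 cancels.
  numerator   = (1)*(-0.047) = -0.047.
  denominator = (1)^2 + (-0.499)^2 + (-0.047)^2 = 1.25121.
  rho(2) = -0.047 / 1.25121 = -0.0376.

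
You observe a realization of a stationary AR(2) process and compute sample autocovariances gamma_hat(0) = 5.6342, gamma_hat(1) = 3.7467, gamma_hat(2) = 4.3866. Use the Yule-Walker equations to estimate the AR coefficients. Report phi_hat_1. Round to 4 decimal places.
\hat\phi_{1} = 0.2640

The Yule-Walker equations for an AR(p) process read, in matrix form,
  Gamma_p phi = r_p,   with   (Gamma_p)_{ij} = gamma(|i - j|),
                       (r_p)_i = gamma(i),   i,j = 1..p.
Substitute the sample gammas (Toeplitz matrix and right-hand side of size 2):
  Gamma_p = [[5.6342, 3.7467], [3.7467, 5.6342]]
  r_p     = [3.7467, 4.3866]
Written out:
  5.6342 phi_1 + 3.7467 phi_2 = 3.7467
  3.7467 phi_1 + 5.6342 phi_2 = 4.3866
Solve by Cramer's rule:
  det = gamma(0)^2 - gamma(1)^2 = (5.6342)^2 - (3.7467)^2 = 31.74420964 - 14.03776089 = 17.70644875
  phi_hat_1 = [gamma(1) gamma(0) - gamma(1) gamma(2)] / det = [(3.7467)(5.6342) - (3.7467)(4.3866)] / 17.70644875 = 4.67438292 / 17.70644875 = 0.264
  phi_hat_2 = [gamma(0) gamma(2) - gamma(1)^2] / det = [(5.6342)(4.3866) - (3.7467)^2] / 17.70644875 = 10.67722083 / 17.70644875 = 0.603
So phi_hat = [0.2640, 0.6030].
Therefore phi_hat_1 = 0.2640.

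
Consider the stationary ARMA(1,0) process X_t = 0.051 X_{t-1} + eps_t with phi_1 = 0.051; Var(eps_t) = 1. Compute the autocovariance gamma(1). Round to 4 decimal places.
\gamma(1) = 0.0511

Multiply the model equation by X_{t-k} and take expectations. With theta_0 = psi_0 = 1 and psi_j the MA(infinity) weights, this gives
  gamma(k) - sum_i phi_i gamma(k-i) = c_k,
  c_k = sigma^2 * sum_{j=k..q} theta_j psi_{j-k}   (c_k = 0 for k > q),
using gamma(-m) = gamma(m).
Pure AR (q = 0): c_0 = sigma^2 = 1, c_k = 0 for k >= 1.
Equations for k = 0 and k = 1 (AR order 1):
  gamma(0) = phi_1 gamma(1) + c_0
  gamma(1) = phi_1 gamma(0) + c_1
Substituting the second into the first: gamma(0) (1 - phi_1^2) = c_0 + phi_1 c_1, so
  gamma(0) = c_0 / (1 - phi_1^2) = 1 / (1 - (0.051)^2) = 1 / 0.997399 = 1.002608.
  gamma(1) = phi_1 gamma(0) = (0.051)(1.002608) = 0.051133.
Therefore gamma(1) = 0.0511 (to 4 decimal places).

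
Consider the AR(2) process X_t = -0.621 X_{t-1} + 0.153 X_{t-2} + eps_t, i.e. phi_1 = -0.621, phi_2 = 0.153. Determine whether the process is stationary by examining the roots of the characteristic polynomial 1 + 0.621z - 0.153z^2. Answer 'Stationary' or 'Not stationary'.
\text{Stationary}

The AR(p) characteristic polynomial is P(z) = 1 + 0.621z - 0.153z^2.
Stationarity requires all roots to lie outside the unit circle, i.e. |z| > 1 for every root.
Set 1 + (0.621) z + (-0.153) z^2 = 0, i.e. a z^2 + b z + c = 0 with a = -0.153, b = 0.621, c = 1.
Discriminant D = b^2 - 4ac = (0.621)^2 - 4*(-0.153)*1 = 0.385641 - (-0.612) = 0.997641.
D >= 0, so the roots are real: z = (-b +/- sqrt(D)) / (2a) = (-0.621 +/- 0.99882) / (-0.306).
  z_1 = (-0.621 + 0.99882) / (-0.306) = -1.2347,   |z_1| = 1.2347.
  z_2 = (-0.621 - 0.99882) / (-0.306) = 5.2935,   |z_2| = 5.2935.
Moduli of all roots: 1.2347, 5.2935.
All moduli strictly greater than 1? Yes.
Verdict: Stationary.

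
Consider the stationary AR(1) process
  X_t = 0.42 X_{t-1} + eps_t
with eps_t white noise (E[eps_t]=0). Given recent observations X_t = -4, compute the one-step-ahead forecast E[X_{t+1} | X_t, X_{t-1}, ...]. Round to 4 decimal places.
E[X_{t+1} \mid \mathcal F_t] = -1.6800

For an AR(p) model X_t = c + sum_i phi_i X_{t-i} + eps_t, the
one-step-ahead conditional mean is
  E[X_{t+1} | X_t, ...] = c + sum_i phi_i X_{t+1-i}.
Substitute known values:
  E[X_{t+1} | ...] = (0.42) * (-4)
                   = -1.6800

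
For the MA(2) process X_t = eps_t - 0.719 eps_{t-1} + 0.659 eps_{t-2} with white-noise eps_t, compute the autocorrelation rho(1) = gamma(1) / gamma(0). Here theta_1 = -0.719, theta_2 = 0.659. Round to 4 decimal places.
\rho(1) = -0.6113

For an MA(q) process with theta_0 = 1, the autocovariance is
  gamma(k) = sigma^2 * sum_{i=0..q-k} theta_i * theta_{i+k},
and rho(k) = gamma(k) / gamma(0). Sigma^2 cancels.
  numerator   = (1)*(-0.719) + (-0.719)*(0.659) = -1.192821.
  denominator = (1)^2 + (-0.719)^2 + (0.659)^2 = 1.951242.
  rho(1) = -1.192821 / 1.951242 = -0.6113.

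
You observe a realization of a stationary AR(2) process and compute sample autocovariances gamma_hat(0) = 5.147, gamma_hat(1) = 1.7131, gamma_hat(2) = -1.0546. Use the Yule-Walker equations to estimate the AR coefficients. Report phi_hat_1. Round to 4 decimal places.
\hat\phi_{1} = 0.4510

The Yule-Walker equations for an AR(p) process read, in matrix form,
  Gamma_p phi = r_p,   with   (Gamma_p)_{ij} = gamma(|i - j|),
                       (r_p)_i = gamma(i),   i,j = 1..p.
Substitute the sample gammas (Toeplitz matrix and right-hand side of size 2):
  Gamma_p = [[5.147, 1.7131], [1.7131, 5.147]]
  r_p     = [1.7131, -1.0546]
Written out:
  5.147 phi_1 + 1.7131 phi_2 = 1.7131
  1.7131 phi_1 + 5.147 phi_2 = -1.0546
Solve by Cramer's rule:
  det = gamma(0)^2 - gamma(1)^2 = (5.147)^2 - (1.7131)^2 = 26.491609 - 2.93471161 = 23.55689739
  phi_hat_1 = [gamma(1) gamma(0) - gamma(1) gamma(2)] / det = [(1.7131)(5.147) - (1.7131)(-1.0546)] / 23.55689739 = 10.62396096 / 23.55689739 = 0.451
  phi_hat_2 = [gamma(0) gamma(2) - gamma(1)^2] / det = [(5.147)(-1.0546) - (1.7131)^2] / 23.55689739 = -8.36273781 / 23.55689739 = -0.355
So phi_hat = [0.4510, -0.3550].
Therefore phi_hat_1 = 0.4510.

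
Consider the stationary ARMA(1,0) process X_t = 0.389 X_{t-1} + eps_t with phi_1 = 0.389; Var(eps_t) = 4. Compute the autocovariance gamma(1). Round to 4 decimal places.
\gamma(1) = 1.8334

Multiply the model equation by X_{t-k} and take expectations. With theta_0 = psi_0 = 1 and psi_j the MA(infinity) weights, this gives
  gamma(k) - sum_i phi_i gamma(k-i) = c_k,
  c_k = sigma^2 * sum_{j=k..q} theta_j psi_{j-k}   (c_k = 0 for k > q),
using gamma(-m) = gamma(m).
Pure AR (q = 0): c_0 = sigma^2 = 4, c_k = 0 for k >= 1.
Equations for k = 0 and k = 1 (AR order 1):
  gamma(0) = phi_1 gamma(1) + c_0
  gamma(1) = phi_1 gamma(0) + c_1
Substituting the second into the first: gamma(0) (1 - phi_1^2) = c_0 + phi_1 c_1, so
  gamma(0) = c_0 / (1 - phi_1^2) = 4 / (1 - (0.389)^2) = 4 / 0.848679 = 4.713207.
  gamma(1) = phi_1 gamma(0) = (0.389)(4.713207) = 1.833438.
Therefore gamma(1) = 1.8334 (to 4 decimal places).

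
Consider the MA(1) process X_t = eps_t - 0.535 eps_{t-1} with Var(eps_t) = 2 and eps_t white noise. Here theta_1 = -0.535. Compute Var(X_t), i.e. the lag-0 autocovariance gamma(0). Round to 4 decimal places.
\gamma(0) = 2.5725

For an MA(q) process X_t = eps_t + sum_i theta_i eps_{t-i} with
Var(eps_t) = sigma^2, the variance is
  gamma(0) = sigma^2 * (1 + sum_i theta_i^2).
  sum_i theta_i^2 = (-0.535)^2 = 0.286225.
  gamma(0) = 2 * (1 + 0.286225) = 2 * 1.286225 = 2.57245, which rounds to 2.5725.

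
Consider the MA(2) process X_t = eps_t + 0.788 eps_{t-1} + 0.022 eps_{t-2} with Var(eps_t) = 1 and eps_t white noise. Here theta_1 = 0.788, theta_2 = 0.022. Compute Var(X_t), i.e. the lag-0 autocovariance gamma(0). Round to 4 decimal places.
\gamma(0) = 1.6214

For an MA(q) process X_t = eps_t + sum_i theta_i eps_{t-i} with
Var(eps_t) = sigma^2, the variance is
  gamma(0) = sigma^2 * (1 + sum_i theta_i^2).
  sum_i theta_i^2 = (0.788)^2 + (0.022)^2 = 0.620944 + 0.000484 = 0.621428.
  gamma(0) = 1 * (1 + 0.621428) = 1 * 1.621428 = 1.621428, which rounds to 1.6214.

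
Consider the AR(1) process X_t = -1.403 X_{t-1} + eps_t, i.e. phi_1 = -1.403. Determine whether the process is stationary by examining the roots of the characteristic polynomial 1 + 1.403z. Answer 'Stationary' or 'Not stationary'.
\text{Not stationary}

The AR(p) characteristic polynomial is P(z) = 1 + 1.403z.
Stationarity requires all roots to lie outside the unit circle, i.e. |z| > 1 for every root.
This is linear in z: 1 + (1.403) z = 0  =>  z = -1/(1.403) = -0.712758,  |z| = 0.712758.
Moduli of all roots: 0.7128.
All moduli strictly greater than 1? No.
Verdict: Not stationary.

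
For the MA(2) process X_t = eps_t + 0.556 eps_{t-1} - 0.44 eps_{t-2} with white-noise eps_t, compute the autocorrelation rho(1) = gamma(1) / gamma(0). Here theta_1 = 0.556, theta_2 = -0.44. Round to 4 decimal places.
\rho(1) = 0.2072

For an MA(q) process with theta_0 = 1, the autocovariance is
  gamma(k) = sigma^2 * sum_{i=0..q-k} theta_i * theta_{i+k},
and rho(k) = gamma(k) / gamma(0). Sigma^2 cancels.
  numerator   = (1)*(0.556) + (0.556)*(-0.44) = 0.31136.
  denominator = (1)^2 + (0.556)^2 + (-0.44)^2 = 1.502736.
  rho(1) = 0.31136 / 1.502736 = 0.2072.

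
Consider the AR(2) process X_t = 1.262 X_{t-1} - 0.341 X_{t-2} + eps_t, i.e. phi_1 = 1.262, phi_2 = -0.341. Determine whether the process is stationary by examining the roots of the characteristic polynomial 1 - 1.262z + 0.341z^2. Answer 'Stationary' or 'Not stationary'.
\text{Stationary}

The AR(p) characteristic polynomial is P(z) = 1 - 1.262z + 0.341z^2.
Stationarity requires all roots to lie outside the unit circle, i.e. |z| > 1 for every root.
Set 1 + (-1.262) z + (0.341) z^2 = 0, i.e. a z^2 + b z + c = 0 with a = 0.341, b = -1.262, c = 1.
Discriminant D = b^2 - 4ac = (-1.262)^2 - 4*(0.341)*1 = 1.592644 - (1.364) = 0.228644.
D >= 0, so the roots are real: z = (-b +/- sqrt(D)) / (2a) = (1.262 +/- 0.478167) / (0.682).
  z_1 = (1.262 + 0.478167) / (0.682) = 2.5516,   |z_1| = 2.5516.
  z_2 = (1.262 - 0.478167) / (0.682) = 1.1493,   |z_2| = 1.1493.
Moduli of all roots: 2.5516, 1.1493.
All moduli strictly greater than 1? Yes.
Verdict: Stationary.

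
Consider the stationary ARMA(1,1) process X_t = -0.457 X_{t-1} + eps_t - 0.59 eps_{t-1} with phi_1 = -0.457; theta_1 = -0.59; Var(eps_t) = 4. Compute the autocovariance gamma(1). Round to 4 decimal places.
\gamma(1) = -6.7209

Multiply the model equation by X_{t-k} and take expectations. With theta_0 = psi_0 = 1 and psi_j the MA(infinity) weights, this gives
  gamma(k) - sum_i phi_i gamma(k-i) = c_k,
  c_k = sigma^2 * sum_{j=k..q} theta_j psi_{j-k}   (c_k = 0 for k > q),
using gamma(-m) = gamma(m).
psi-weights needed (psi_j = theta_j + sum_i phi_i psi_{j-i}):
  psi_1 = theta_1 + phi_1 = -0.59 + (-0.457) = -1.047
Right-hand sides:
  c_0 = sigma^2 (1 + theta_1 psi_1) = 4 * (1 + (-0.59)(-1.047)) = 4 * 1.61773 = 6.47092
  c_1 = sigma^2 theta_1 = 4 * (-0.59) = -2.36
  c_2 = 0
Equations for k = 0 and k = 1 (AR order 1):
  gamma(0) = phi_1 gamma(1) + c_0
  gamma(1) = phi_1 gamma(0) + c_1
Substituting the second into the first: gamma(0) (1 - phi_1^2) = c_0 + phi_1 c_1, so
  gamma(0) = (c_0 + phi_1 c_1) / (1 - phi_1^2) = (6.47092 + (-0.457)(-2.36)) / (1 - (-0.457)^2) = 7.54944 / 0.791151 = 9.54235.
  gamma(1) = phi_1 gamma(0) + c_1 = (-0.457)(9.54235) + (-2.36) = -6.720854.
Therefore gamma(1) = -6.7209 (to 4 decimal places).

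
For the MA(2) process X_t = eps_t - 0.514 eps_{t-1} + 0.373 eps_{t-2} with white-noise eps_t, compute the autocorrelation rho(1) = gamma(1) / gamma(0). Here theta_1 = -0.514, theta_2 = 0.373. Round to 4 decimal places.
\rho(1) = -0.5029

For an MA(q) process with theta_0 = 1, the autocovariance is
  gamma(k) = sigma^2 * sum_{i=0..q-k} theta_i * theta_{i+k},
and rho(k) = gamma(k) / gamma(0). Sigma^2 cancels.
  numerator   = (1)*(-0.514) + (-0.514)*(0.373) = -0.705722.
  denominator = (1)^2 + (-0.514)^2 + (0.373)^2 = 1.403325.
  rho(1) = -0.705722 / 1.403325 = -0.5029.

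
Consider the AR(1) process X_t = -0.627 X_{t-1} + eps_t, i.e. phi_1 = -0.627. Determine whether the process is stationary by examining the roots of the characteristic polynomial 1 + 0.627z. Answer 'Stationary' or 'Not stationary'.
\text{Stationary}

The AR(p) characteristic polynomial is P(z) = 1 + 0.627z.
Stationarity requires all roots to lie outside the unit circle, i.e. |z| > 1 for every root.
This is linear in z: 1 + (0.627) z = 0  =>  z = -1/(0.627) = -1.594896,  |z| = 1.594896.
Moduli of all roots: 1.5949.
All moduli strictly greater than 1? Yes.
Verdict: Stationary.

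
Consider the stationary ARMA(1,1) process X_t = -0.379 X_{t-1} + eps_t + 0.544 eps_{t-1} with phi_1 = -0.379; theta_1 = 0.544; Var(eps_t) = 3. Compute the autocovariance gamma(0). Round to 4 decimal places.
\gamma(0) = 3.0954

Multiply the model equation by X_{t-k} and take expectations. With theta_0 = psi_0 = 1 and psi_j the MA(infinity) weights, this gives
  gamma(k) - sum_i phi_i gamma(k-i) = c_k,
  c_k = sigma^2 * sum_{j=k..q} theta_j psi_{j-k}   (c_k = 0 for k > q),
using gamma(-m) = gamma(m).
psi-weights needed (psi_j = theta_j + sum_i phi_i psi_{j-i}):
  psi_1 = theta_1 + phi_1 = 0.544 + (-0.379) = 0.165
Right-hand sides:
  c_0 = sigma^2 (1 + theta_1 psi_1) = 3 * (1 + (0.544)(0.165)) = 3 * 1.08976 = 3.26928
  c_1 = sigma^2 theta_1 = 3 * (0.544) = 1.632
  c_2 = 0
Equations for k = 0 and k = 1 (AR order 1):
  gamma(0) = phi_1 gamma(1) + c_0
  gamma(1) = phi_1 gamma(0) + c_1
Substituting the second into the first: gamma(0) (1 - phi_1^2) = c_0 + phi_1 c_1, so
  gamma(0) = (c_0 + phi_1 c_1) / (1 - phi_1^2) = (3.26928 + (-0.379)(1.632)) / (1 - (-0.379)^2) = 2.650752 / 0.856359 = 3.095375.
Therefore gamma(0) = 3.0954 (to 4 decimal places).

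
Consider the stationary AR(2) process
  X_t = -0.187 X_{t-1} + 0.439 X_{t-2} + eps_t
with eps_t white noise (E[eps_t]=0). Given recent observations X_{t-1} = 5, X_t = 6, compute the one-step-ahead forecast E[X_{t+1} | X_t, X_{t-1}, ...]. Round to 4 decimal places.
E[X_{t+1} \mid \mathcal F_t] = 1.0730

For an AR(p) model X_t = c + sum_i phi_i X_{t-i} + eps_t, the
one-step-ahead conditional mean is
  E[X_{t+1} | X_t, ...] = c + sum_i phi_i X_{t+1-i}.
Substitute known values:
  E[X_{t+1} | ...] = (-0.187) * (6) + (0.439) * (5)
                   = 1.0730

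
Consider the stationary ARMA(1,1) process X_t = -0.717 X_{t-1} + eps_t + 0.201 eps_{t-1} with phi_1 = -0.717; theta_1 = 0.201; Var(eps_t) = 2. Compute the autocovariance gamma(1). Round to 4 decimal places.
\gamma(1) = -1.8178

Multiply the model equation by X_{t-k} and take expectations. With theta_0 = psi_0 = 1 and psi_j the MA(infinity) weights, this gives
  gamma(k) - sum_i phi_i gamma(k-i) = c_k,
  c_k = sigma^2 * sum_{j=k..q} theta_j psi_{j-k}   (c_k = 0 for k > q),
using gamma(-m) = gamma(m).
psi-weights needed (psi_j = theta_j + sum_i phi_i psi_{j-i}):
  psi_1 = theta_1 + phi_1 = 0.201 + (-0.717) = -0.516
Right-hand sides:
  c_0 = sigma^2 (1 + theta_1 psi_1) = 2 * (1 + (0.201)(-0.516)) = 2 * 0.896284 = 1.792568
  c_1 = sigma^2 theta_1 = 2 * (0.201) = 0.402
  c_2 = 0
Equations for k = 0 and k = 1 (AR order 1):
  gamma(0) = phi_1 gamma(1) + c_0
  gamma(1) = phi_1 gamma(0) + c_1
Substituting the second into the first: gamma(0) (1 - phi_1^2) = c_0 + phi_1 c_1, so
  gamma(0) = (c_0 + phi_1 c_1) / (1 - phi_1^2) = (1.792568 + (-0.717)(0.402)) / (1 - (-0.717)^2) = 1.504334 / 0.485911 = 3.095904.
  gamma(1) = phi_1 gamma(0) + c_1 = (-0.717)(3.095904) + (0.402) = -1.817763.
Therefore gamma(1) = -1.8178 (to 4 decimal places).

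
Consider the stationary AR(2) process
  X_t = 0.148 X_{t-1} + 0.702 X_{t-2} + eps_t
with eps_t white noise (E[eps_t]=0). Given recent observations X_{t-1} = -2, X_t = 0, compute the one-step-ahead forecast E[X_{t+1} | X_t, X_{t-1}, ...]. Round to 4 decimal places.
E[X_{t+1} \mid \mathcal F_t] = -1.4040

For an AR(p) model X_t = c + sum_i phi_i X_{t-i} + eps_t, the
one-step-ahead conditional mean is
  E[X_{t+1} | X_t, ...] = c + sum_i phi_i X_{t+1-i}.
Substitute known values:
  E[X_{t+1} | ...] = (0.148) * (0) + (0.702) * (-2)
                   = -1.4040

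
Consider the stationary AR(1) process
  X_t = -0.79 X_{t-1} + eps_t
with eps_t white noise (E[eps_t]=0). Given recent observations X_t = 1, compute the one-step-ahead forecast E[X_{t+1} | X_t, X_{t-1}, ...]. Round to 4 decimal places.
E[X_{t+1} \mid \mathcal F_t] = -0.7900

For an AR(p) model X_t = c + sum_i phi_i X_{t-i} + eps_t, the
one-step-ahead conditional mean is
  E[X_{t+1} | X_t, ...] = c + sum_i phi_i X_{t+1-i}.
Substitute known values:
  E[X_{t+1} | ...] = (-0.79) * (1)
                   = -0.7900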